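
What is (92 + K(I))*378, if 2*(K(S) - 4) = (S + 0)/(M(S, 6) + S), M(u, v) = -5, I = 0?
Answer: 36288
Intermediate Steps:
K(S) = 4 + S/(2*(-5 + S)) (K(S) = 4 + ((S + 0)/(-5 + S))/2 = 4 + (S/(-5 + S))/2 = 4 + S/(2*(-5 + S)))
(92 + K(I))*378 = (92 + (-40 + 9*0)/(2*(-5 + 0)))*378 = (92 + (1/2)*(-40 + 0)/(-5))*378 = (92 + (1/2)*(-1/5)*(-40))*378 = (92 + 4)*378 = 96*378 = 36288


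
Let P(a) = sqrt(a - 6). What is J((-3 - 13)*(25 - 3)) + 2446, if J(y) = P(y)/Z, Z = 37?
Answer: 2446 + I*sqrt(358)/37 ≈ 2446.0 + 0.51138*I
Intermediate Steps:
P(a) = sqrt(-6 + a)
J(y) = sqrt(-6 + y)/37
J((-3 - 13)*(25 - 3)) + 2446 = sqrt(-6 + (-3 - 13)*(25 - 3))/37 + 2446 = sqrt(-6 - 16*22)/37 + 2446 = sqrt(-6 - 352)/37 + 2446 = sqrt(-358)/37 + 2446 = (I*sqrt(358))/37 + 2446 = I*sqrt(358)/37 + 2446 = 2446 + I*sqrt(358)/37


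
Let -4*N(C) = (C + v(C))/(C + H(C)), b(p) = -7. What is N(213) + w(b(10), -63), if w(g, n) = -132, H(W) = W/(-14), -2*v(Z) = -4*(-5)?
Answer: -732437/5538 ≈ -132.26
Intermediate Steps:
v(Z) = -10 (v(Z) = -(-2)*(-5) = -½*20 = -10)
H(W) = -W/14 (H(W) = W*(-1/14) = -W/14)
N(C) = -7*(-10 + C)/(26*C) (N(C) = -(C - 10)/(4*(C - C/14)) = -(-10 + C)/(4*(13*C/14)) = -(-10 + C)*14/(13*C)/4 = -7*(-10 + C)/(26*C))
N(213) + w(b(10), -63) = (7/26)*(10 - 1*213)/213 - 132 = (7/26)*(1/213)*(10 - 213) - 132 = (7/26)*(1/213)*(-203) - 132 = -1421/5538 - 132 = -732437/5538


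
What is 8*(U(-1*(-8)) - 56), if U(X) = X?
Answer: -384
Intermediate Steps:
8*(U(-1*(-8)) - 56) = 8*(-1*(-8) - 56) = 8*(8 - 56) = 8*(-48) = -384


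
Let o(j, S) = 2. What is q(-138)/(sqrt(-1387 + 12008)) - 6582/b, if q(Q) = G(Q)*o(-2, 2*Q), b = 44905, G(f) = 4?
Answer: -6582/44905 + 8*sqrt(10621)/10621 ≈ -0.068950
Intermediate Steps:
q(Q) = 8 (q(Q) = 4*2 = 8)
q(-138)/(sqrt(-1387 + 12008)) - 6582/b = 8/(sqrt(-1387 + 12008)) - 6582/44905 = 8/(sqrt(10621)) - 6582*1/44905 = 8*(sqrt(10621)/10621) - 6582/44905 = 8*sqrt(10621)/10621 - 6582/44905 = -6582/44905 + 8*sqrt(10621)/10621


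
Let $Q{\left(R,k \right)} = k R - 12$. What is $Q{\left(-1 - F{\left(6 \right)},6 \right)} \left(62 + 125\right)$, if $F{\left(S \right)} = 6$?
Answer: $-10098$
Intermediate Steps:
$Q{\left(R,k \right)} = -12 + R k$ ($Q{\left(R,k \right)} = R k - 12 = -12 + R k$)
$Q{\left(-1 - F{\left(6 \right)},6 \right)} \left(62 + 125\right) = \left(-12 + \left(-1 - 6\right) 6\right) \left(62 + 125\right) = \left(-12 + \left(-1 - 6\right) 6\right) 187 = \left(-12 - 42\right) 187 = \left(-54\right) 187 = -10098$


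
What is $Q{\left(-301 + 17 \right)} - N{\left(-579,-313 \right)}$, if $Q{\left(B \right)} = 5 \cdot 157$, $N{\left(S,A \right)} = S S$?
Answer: $-334456$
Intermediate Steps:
$N{\left(S,A \right)} = S^{2}$
$Q{\left(B \right)} = 785$
$Q{\left(-301 + 17 \right)} - N{\left(-579,-313 \right)} = 785 - \left(-579\right)^{2} = 785 - 335241 = -334456$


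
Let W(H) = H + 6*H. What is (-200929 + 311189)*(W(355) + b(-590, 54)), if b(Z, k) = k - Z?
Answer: 345003540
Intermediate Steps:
W(H) = 7*H
(-200929 + 311189)*(W(355) + b(-590, 54)) = (-200929 + 311189)*(7*355 + (54 - 1*(-590))) = 110260*(2485 + (54 + 590)) = 110260*(2485 + 644) = 110260*3129 = 345003540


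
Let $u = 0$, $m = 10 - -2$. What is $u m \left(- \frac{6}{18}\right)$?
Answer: $0$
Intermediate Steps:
$m = 12$ ($m = 10 + 2 = 12$)
$u m \left(- \frac{6}{18}\right) = 0 \cdot 12 \left(- \frac{6}{18}\right) = 0 \left(\left(-6\right) \frac{1}{18}\right) = 0 \left(- \frac{1}{3}\right) = 0$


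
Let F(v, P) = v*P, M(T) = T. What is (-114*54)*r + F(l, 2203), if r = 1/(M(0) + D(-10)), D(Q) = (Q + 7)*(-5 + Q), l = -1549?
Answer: -17062919/5 ≈ -3.4126e+6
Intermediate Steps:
D(Q) = (-5 + Q)*(7 + Q) (D(Q) = (7 + Q)*(-5 + Q) = (-5 + Q)*(7 + Q))
r = 1/45 (r = 1/(0 + (-35 + (-10)² + 2*(-10))) = 1/(0 + (-35 + 100 - 20)) = 1/(0 + 45) = 1/45 ≈ 0.022222)
F(v, P) = P*v
(-114*54)*r + F(l, 2203) = -114*54*(1/45) + 2203*(-1549) = -6156*1/45 - 3412447 = -684/5 - 3412447 = -17062919/5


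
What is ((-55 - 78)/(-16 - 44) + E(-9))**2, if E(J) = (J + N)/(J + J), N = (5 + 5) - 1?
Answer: 17689/3600 ≈ 4.9136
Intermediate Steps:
N = 9 (N = 10 - 1 = 9)
E(J) = (9 + J)/(2*J) (E(J) = (J + 9)/(J + J) = (9 + J)/((2*J)) = (9 + J)*(1/(2*J)) = (9 + J)/(2*J))
((-55 - 78)/(-16 - 44) + E(-9))**2 = ((-55 - 78)/(-16 - 44) + (1/2)*(9 - 9)/(-9))**2 = (-133/(-60) + (1/2)*(-1/9)*0)**2 = (-133*(-1/60) + 0)**2 = (133/60 + 0)**2 = (133/60)**2 = 17689/3600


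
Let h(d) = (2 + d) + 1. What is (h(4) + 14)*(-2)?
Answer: -42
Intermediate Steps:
h(d) = 3 + d
(h(4) + 14)*(-2) = ((3 + 4) + 14)*(-2) = (7 + 14)*(-2) = 21*(-2) = -42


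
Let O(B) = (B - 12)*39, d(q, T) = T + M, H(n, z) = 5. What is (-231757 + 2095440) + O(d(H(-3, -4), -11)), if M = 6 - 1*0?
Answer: 1863020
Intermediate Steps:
M = 6 (M = 6 + 0 = 6)
d(q, T) = 6 + T (d(q, T) = T + 6 = 6 + T)
O(B) = -468 + 39*B (O(B) = (-12 + B)*39 = -468 + 39*B)
(-231757 + 2095440) + O(d(H(-3, -4), -11)) = (-231757 + 2095440) + (-468 + 39*(6 - 11)) = 1863683 + (-468 + 39*(-5)) = 1863683 + (-468 - 195) = 1863683 - 663 = 1863020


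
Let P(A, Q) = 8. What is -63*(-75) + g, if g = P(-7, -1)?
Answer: 4733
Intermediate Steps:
g = 8
-63*(-75) + g = -63*(-75) + 8 = 4725 + 8 = 4733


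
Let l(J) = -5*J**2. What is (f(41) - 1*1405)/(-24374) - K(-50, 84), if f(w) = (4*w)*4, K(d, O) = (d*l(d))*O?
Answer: -182804999893/3482 ≈ -5.2500e+7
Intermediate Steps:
K(d, O) = -5*O*d**3 (K(d, O) = (d*(-5*d**2))*O = (-5*d**3)*O = -5*O*d**3)
f(w) = 16*w
(f(41) - 1*1405)/(-24374) - K(-50, 84) = (16*41 - 1*1405)/(-24374) - (-5)*84*(-50)**3 = (656 - 1405)*(-1/24374) - (-5)*84*(-125000) = -749*(-1/24374) - 1*52500000 = 107/3482 - 52500000 = -182804999893/3482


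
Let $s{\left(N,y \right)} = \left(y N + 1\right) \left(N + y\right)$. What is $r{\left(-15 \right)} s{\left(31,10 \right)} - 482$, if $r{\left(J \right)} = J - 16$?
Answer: $-395763$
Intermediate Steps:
$r{\left(J \right)} = -16 + J$ ($r{\left(J \right)} = J - 16 = -16 + J$)
$s{\left(N,y \right)} = \left(1 + N y\right) \left(N + y\right)$ ($s{\left(N,y \right)} = \left(N y + 1\right) \left(N + y\right) = \left(1 + N y\right) \left(N + y\right)$)
$r{\left(-15 \right)} s{\left(31,10 \right)} - 482 = \left(-16 - 15\right) \left(31 + 10 + 31 \cdot 10^{2} + 10 \cdot 31^{2}\right) - 482 = - 31 \left(31 + 10 + 31 \cdot 100 + 10 \cdot 961\right) - 482 = - 31 \left(31 + 10 + 3100 + 9610\right) - 482 = \left(-31\right) 12751 - 482 = -395281 - 482 = -395763$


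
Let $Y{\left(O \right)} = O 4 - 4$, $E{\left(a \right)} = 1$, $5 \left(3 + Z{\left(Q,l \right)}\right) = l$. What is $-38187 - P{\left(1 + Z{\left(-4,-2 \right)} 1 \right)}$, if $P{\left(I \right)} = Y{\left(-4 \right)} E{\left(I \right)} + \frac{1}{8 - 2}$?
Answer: $- \frac{229003}{6} \approx -38167.0$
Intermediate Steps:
$Z{\left(Q,l \right)} = -3 + \frac{l}{5}$
$Y{\left(O \right)} = -4 + 4 O$ ($Y{\left(O \right)} = 4 O - 4 = -4 + 4 O$)
$P{\left(I \right)} = - \frac{119}{6}$ ($P{\left(I \right)} = \left(-4 + 4 \left(-4\right)\right) 1 + \frac{1}{8 - 2} = \left(-4 - 16\right) 1 + \frac{1}{6} = \left(-20\right) 1 + \frac{1}{6} = -20 + \frac{1}{6} = - \frac{119}{6}$)
$-38187 - P{\left(1 + Z{\left(-4,-2 \right)} 1 \right)} = -38187 - - \frac{119}{6} = -38187 + \frac{119}{6} = - \frac{229003}{6}$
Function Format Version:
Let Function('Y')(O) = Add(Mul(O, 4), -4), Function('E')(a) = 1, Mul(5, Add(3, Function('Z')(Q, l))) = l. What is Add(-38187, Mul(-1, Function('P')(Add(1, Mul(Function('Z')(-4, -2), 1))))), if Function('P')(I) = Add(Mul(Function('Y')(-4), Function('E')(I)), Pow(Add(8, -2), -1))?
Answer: Rational(-229003, 6) ≈ -38167.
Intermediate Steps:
Function('Z')(Q, l) = Add(-3, Mul(Rational(1, 5), l))
Function('Y')(O) = Add(-4, Mul(4, O)) (Function('Y')(O) = Add(Mul(4, O), -4) = Add(-4, Mul(4, O)))
Function('P')(I) = Rational(-119, 6) (Function('P')(I) = Add(Mul(Add(-4, Mul(4, -4)), 1), Pow(Add(8, -2), -1)) = Add(Mul(Add(-4, -16), 1), Pow(6, -1)) = Add(Mul(-20, 1), Rational(1, 6)) = Add(-20, Rational(1, 6)) = Rational(-119, 6))
Add(-38187, Mul(-1, Function('P')(Add(1, Mul(Function('Z')(-4, -2), 1))))) = Add(-38187, Mul(-1, Rational(-119, 6))) = Add(-38187, Rational(119, 6)) = Rational(-229003, 6)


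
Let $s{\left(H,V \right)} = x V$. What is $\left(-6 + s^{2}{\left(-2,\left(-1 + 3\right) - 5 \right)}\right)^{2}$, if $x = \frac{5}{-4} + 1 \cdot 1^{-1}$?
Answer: $\frac{7569}{256} \approx 29.566$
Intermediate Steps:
$x = - \frac{1}{4}$ ($x = 5 \left(- \frac{1}{4}\right) + 1 \cdot 1 = - \frac{5}{4} + 1 = - \frac{1}{4} \approx -0.25$)
$s{\left(H,V \right)} = - \frac{V}{4}$
$\left(-6 + s^{2}{\left(-2,\left(-1 + 3\right) - 5 \right)}\right)^{2} = \left(-6 + \left(- \frac{\left(-1 + 3\right) - 5}{4}\right)^{2}\right)^{2} = \left(-6 + \left(- \frac{2 - 5}{4}\right)^{2}\right)^{2} = \left(-6 + \left(\left(- \frac{1}{4}\right) \left(-3\right)\right)^{2}\right)^{2} = \left(-6 + \left(\frac{3}{4}\right)^{2}\right)^{2} = \left(-6 + \frac{9}{16}\right)^{2} = \left(- \frac{87}{16}\right)^{2} = \frac{7569}{256}$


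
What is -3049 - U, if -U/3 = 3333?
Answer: 6950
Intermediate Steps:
U = -9999 (U = -3*3333 = -9999)
-3049 - U = -3049 - 1*(-9999) = -3049 + 9999 = 6950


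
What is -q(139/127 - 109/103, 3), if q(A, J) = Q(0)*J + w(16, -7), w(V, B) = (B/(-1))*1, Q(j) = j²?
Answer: -7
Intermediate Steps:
w(V, B) = -B (w(V, B) = (B*(-1))*1 = -B*1 = -B)
q(A, J) = 7 (q(A, J) = 0²*J - 1*(-7) = 0*J + 7 = 0 + 7 = 7)
-q(139/127 - 109/103, 3) = -1*7 = -7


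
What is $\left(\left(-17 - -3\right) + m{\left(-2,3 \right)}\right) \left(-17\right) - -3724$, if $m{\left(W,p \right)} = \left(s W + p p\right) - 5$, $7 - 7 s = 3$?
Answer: $\frac{27394}{7} \approx 3913.4$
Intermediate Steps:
$s = \frac{4}{7}$ ($s = 1 - \frac{3}{7} = \frac{4}{7} \approx 0.57143$)
$m{\left(W,p \right)} = -5 + p^{2} + \frac{4 W}{7}$ ($m{\left(W,p \right)} = \left(\frac{4 W}{7} + p p\right) - 5 = \left(\frac{4 W}{7} + p^{2}\right) - 5 = \left(p^{2} + \frac{4 W}{7}\right) - 5 = -5 + p^{2} + \frac{4 W}{7}$)
$\left(\left(-17 - -3\right) + m{\left(-2,3 \right)}\right) \left(-17\right) - -3724 = \left(\left(-17 - -3\right) + \left(-5 + 3^{2} + \frac{4}{7} \left(-2\right)\right)\right) \left(-17\right) - -3724 = \left(\left(-17 + 3\right) - - \frac{20}{7}\right) \left(-17\right) + 3724 = \left(-14 + \frac{20}{7}\right) \left(-17\right) + 3724 = \left(- \frac{78}{7}\right) \left(-17\right) + 3724 = \frac{1326}{7} + 3724 = \frac{27394}{7}$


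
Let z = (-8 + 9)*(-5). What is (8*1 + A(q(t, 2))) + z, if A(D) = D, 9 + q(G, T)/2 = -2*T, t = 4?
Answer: -23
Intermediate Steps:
q(G, T) = -18 - 4*T (q(G, T) = -18 + 2*(-2*T) = -18 - 4*T)
z = -5 (z = 1*(-5) = -5)
(8*1 + A(q(t, 2))) + z = (8*1 + (-18 - 4*2)) - 5 = (8 + (-18 - 8)) - 5 = (8 - 26) - 5 = -18 - 5 = -23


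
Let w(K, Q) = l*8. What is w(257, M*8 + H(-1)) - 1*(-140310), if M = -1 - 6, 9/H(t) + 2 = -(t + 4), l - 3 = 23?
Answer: 140518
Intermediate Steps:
l = 26 (l = 3 + 23 = 26)
H(t) = 9/(-6 - t) (H(t) = 9/(-2 - (t + 4)) = 9/(-2 - (4 + t)) = 9/(-2 + (-4 - t)) = 9/(-6 - t))
M = -7
w(K, Q) = 208 (w(K, Q) = 26*8 = 208)
w(257, M*8 + H(-1)) - 1*(-140310) = 208 - 1*(-140310) = 208 + 140310 = 140518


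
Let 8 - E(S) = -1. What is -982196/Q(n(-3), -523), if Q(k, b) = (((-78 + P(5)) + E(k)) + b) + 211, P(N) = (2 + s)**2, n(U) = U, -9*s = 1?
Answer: 19889469/7643 ≈ 2602.3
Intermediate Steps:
s = -1/9 (s = -1/9*1 = -1/9 ≈ -0.11111)
P(N) = 289/81 (P(N) = (2 - 1/9)**2 = (17/9)**2 = 289/81)
E(S) = 9 (E(S) = 8 - 1*(-1) = 8 + 1 = 9)
Q(k, b) = 11791/81 + b (Q(k, b) = (((-78 + 289/81) + 9) + b) + 211 = ((-6029/81 + 9) + b) + 211 = (-5300/81 + b) + 211 = 11791/81 + b)
-982196/Q(n(-3), -523) = -982196/(11791/81 - 523) = -982196/(-30572/81) = -982196*(-81/30572) = 19889469/7643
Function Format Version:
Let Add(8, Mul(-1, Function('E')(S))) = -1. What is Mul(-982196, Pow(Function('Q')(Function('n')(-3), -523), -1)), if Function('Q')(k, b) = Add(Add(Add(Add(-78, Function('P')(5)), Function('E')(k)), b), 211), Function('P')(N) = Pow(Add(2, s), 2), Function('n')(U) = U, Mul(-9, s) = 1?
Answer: Rational(19889469, 7643) ≈ 2602.3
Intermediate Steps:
s = Rational(-1, 9) (s = Mul(Rational(-1, 9), 1) = Rational(-1, 9) ≈ -0.11111)
Function('P')(N) = Rational(289, 81) (Function('P')(N) = Pow(Add(2, Rational(-1, 9)), 2) = Pow(Rational(17, 9), 2) = Rational(289, 81))
Function('E')(S) = 9 (Function('E')(S) = Add(8, Mul(-1, -1)) = Add(8, 1) = 9)
Function('Q')(k, b) = Add(Rational(11791, 81), b) (Function('Q')(k, b) = Add(Add(Add(Add(-78, Rational(289, 81)), 9), b), 211) = Add(Add(Add(Rational(-6029, 81), 9), b), 211) = Add(Add(Rational(-5300, 81), b), 211) = Add(Rational(11791, 81), b))
Mul(-982196, Pow(Function('Q')(Function('n')(-3), -523), -1)) = Mul(-982196, Pow(Add(Rational(11791, 81), -523), -1)) = Mul(-982196, Pow(Rational(-30572, 81), -1)) = Mul(-982196, Rational(-81, 30572)) = Rational(19889469, 7643)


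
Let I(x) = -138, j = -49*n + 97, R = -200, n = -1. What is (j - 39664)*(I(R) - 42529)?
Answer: 1686114506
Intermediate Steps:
j = 146 (j = -49*(-1) + 97 = 49 + 97 = 146)
(j - 39664)*(I(R) - 42529) = (146 - 39664)*(-138 - 42529) = -39518*(-42667) = 1686114506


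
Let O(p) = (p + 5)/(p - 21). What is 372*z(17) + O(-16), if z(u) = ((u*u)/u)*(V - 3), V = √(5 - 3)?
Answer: -701953/37 + 6324*√2 ≈ -10028.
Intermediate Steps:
V = √2 ≈ 1.4142
O(p) = (5 + p)/(-21 + p)
z(u) = u*(-3 + √2) (z(u) = ((u*u)/u)*(√2 - 3) = (u²/u)*(-3 + √2) = u*(-3 + √2))
372*z(17) + O(-16) = 372*(17*(-3 + √2)) + (5 - 16)/(-21 - 16) = 372*(-51 + 17*√2) - 11/(-37) = (-18972 + 6324*√2) - 1/37*(-11) = (-18972 + 6324*√2) + 11/37 = -701953/37 + 6324*√2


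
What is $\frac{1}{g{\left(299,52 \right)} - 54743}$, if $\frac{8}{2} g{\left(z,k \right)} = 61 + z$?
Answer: $- \frac{1}{54653} \approx -1.8297 \cdot 10^{-5}$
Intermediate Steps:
$g{\left(z,k \right)} = \frac{61}{4} + \frac{z}{4}$ ($g{\left(z,k \right)} = \frac{61 + z}{4} = \frac{61}{4} + \frac{z}{4}$)
$\frac{1}{g{\left(299,52 \right)} - 54743} = \frac{1}{\left(\frac{61}{4} + \frac{1}{4} \cdot 299\right) - 54743} = \frac{1}{\left(\frac{61}{4} + \frac{299}{4}\right) - 54743} = \frac{1}{90 - 54743} = \frac{1}{-54653} = - \frac{1}{54653}$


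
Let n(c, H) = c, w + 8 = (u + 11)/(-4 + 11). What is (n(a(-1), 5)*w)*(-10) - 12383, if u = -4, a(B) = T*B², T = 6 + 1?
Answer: -11893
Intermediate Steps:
T = 7
a(B) = 7*B²
w = -7 (w = -8 + (-4 + 11)/(-4 + 11) = -8 + 7/7 = -8 + 7*(⅐) = -8 + 1 = -7)
(n(a(-1), 5)*w)*(-10) - 12383 = ((7*(-1)²)*(-7))*(-10) - 12383 = ((7*1)*(-7))*(-10) - 12383 = (7*(-7))*(-10) - 12383 = -49*(-10) - 12383 = 490 - 12383 = -11893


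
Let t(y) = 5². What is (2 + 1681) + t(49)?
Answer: 1708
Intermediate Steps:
t(y) = 25
(2 + 1681) + t(49) = (2 + 1681) + 25 = 1683 + 25 = 1708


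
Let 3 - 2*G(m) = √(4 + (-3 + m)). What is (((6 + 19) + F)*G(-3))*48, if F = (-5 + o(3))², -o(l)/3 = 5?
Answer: 30600 - 10200*I*√2 ≈ 30600.0 - 14425.0*I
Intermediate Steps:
o(l) = -15 (o(l) = -3*5 = -15)
F = 400 (F = (-5 - 15)² = (-20)² = 400)
G(m) = 3/2 - √(1 + m)/2 (G(m) = 3/2 - √(4 + (-3 + m))/2 = 3/2 - √(1 + m)/2)
(((6 + 19) + F)*G(-3))*48 = (((6 + 19) + 400)*(3/2 - √(1 - 3)/2))*48 = ((25 + 400)*(3/2 - I*√2/2))*48 = (425*(3/2 - I*√2/2))*48 = (1275/2 - 425*I*√2/2)*48 = 30600 - 10200*I*√2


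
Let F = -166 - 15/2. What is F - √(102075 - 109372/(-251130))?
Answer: -347/2 - √1609379420289465/125565 ≈ -492.99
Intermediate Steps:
F = -347/2 (F = -166 - 15*½ = -166 - 15/2 = -347/2 ≈ -173.50)
F - √(102075 - 109372/(-251130)) = -347/2 - √(102075 - 109372/(-251130)) = -347/2 - √(102075 - 109372*(-1/251130)) = -347/2 - √(102075 + 54686/125565) = -347/2 - √(12817102061/125565) = -347/2 - √1609379420289465/125565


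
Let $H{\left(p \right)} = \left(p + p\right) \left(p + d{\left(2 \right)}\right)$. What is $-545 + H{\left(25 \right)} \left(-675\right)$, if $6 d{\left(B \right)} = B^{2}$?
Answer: $-866795$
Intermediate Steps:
$d{\left(B \right)} = \frac{B^{2}}{6}$
$H{\left(p \right)} = 2 p \left(\frac{2}{3} + p\right)$ ($H{\left(p \right)} = \left(p + p\right) \left(p + \frac{2^{2}}{6}\right) = 2 p \left(p + \frac{1}{6} \cdot 4\right) = 2 p \left(p + \frac{2}{3}\right) = 2 p \left(\frac{2}{3} + p\right)$)
$-545 + H{\left(25 \right)} \left(-675\right) = -545 + \frac{2}{3} \cdot 25 \left(2 + 3 \cdot 25\right) \left(-675\right) = -545 + \frac{2}{3} \cdot 25 \left(2 + 75\right) \left(-675\right) = -545 + \frac{2}{3} \cdot 25 \cdot 77 \left(-675\right) = -545 + \frac{3850}{3} \left(-675\right) = -545 - 866250 = -866795$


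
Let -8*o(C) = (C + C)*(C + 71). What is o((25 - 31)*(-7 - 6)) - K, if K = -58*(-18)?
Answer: -7899/2 ≈ -3949.5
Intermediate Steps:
K = 1044
o(C) = -C*(71 + C)/4 (o(C) = -(C + C)*(C + 71)/8 = -2*C*(71 + C)/8 = -C*(71 + C)/4)
o((25 - 31)*(-7 - 6)) - K = -(25 - 31)*(-7 - 6)*(71 + (25 - 31)*(-7 - 6))/4 - 1*1044 = -(-6*(-13))*(71 - 6*(-13))/4 - 1044 = -¼*78*(71 + 78) - 1044 = -¼*78*149 - 1044 = -5811/2 - 1044 = -7899/2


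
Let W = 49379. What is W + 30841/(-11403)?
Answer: 563037896/11403 ≈ 49376.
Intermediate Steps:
W + 30841/(-11403) = 49379 + 30841/(-11403) = 49379 + 30841*(-1/11403) = 49379 - 30841/11403 = 563037896/11403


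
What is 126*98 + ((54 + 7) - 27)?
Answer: 12382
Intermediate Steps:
126*98 + ((54 + 7) - 27) = 12348 + (61 - 27) = 12348 + 34 = 12382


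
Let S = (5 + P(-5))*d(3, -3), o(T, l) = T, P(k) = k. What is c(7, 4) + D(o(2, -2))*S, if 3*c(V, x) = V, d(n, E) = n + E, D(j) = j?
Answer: 7/3 ≈ 2.3333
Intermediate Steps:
d(n, E) = E + n
c(V, x) = V/3
S = 0 (S = (5 - 5)*(-3 + 3) = 0*0 = 0)
c(7, 4) + D(o(2, -2))*S = (1/3)*7 + 2*0 = 7/3 + 0 = 7/3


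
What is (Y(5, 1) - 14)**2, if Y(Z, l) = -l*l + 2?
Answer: 169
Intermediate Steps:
Y(Z, l) = 2 - l**2 (Y(Z, l) = -l**2 + 2 = 2 - l**2)
(Y(5, 1) - 14)**2 = ((2 - 1*1**2) - 14)**2 = ((2 - 1*1) - 14)**2 = ((2 - 1) - 14)**2 = (1 - 14)**2 = (-13)**2 = 169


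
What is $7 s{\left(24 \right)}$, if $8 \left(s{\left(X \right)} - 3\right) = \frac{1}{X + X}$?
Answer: $\frac{8071}{384} \approx 21.018$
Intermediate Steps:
$s{\left(X \right)} = 3 + \frac{1}{16 X}$ ($s{\left(X \right)} = 3 + \frac{1}{8 \left(X + X\right)} = 3 + \frac{1}{8 \cdot 2 X} = 3 + \frac{\frac{1}{2} \frac{1}{X}}{8} = 3 + \frac{1}{16 X}$)
$7 s{\left(24 \right)} = 7 \left(3 + \frac{1}{16 \cdot 24}\right) = 7 \left(3 + \frac{1}{16} \cdot \frac{1}{24}\right) = 7 \left(3 + \frac{1}{384}\right) = 7 \cdot \frac{1153}{384} = \frac{8071}{384}$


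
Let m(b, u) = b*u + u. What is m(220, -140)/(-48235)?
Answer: 6188/9647 ≈ 0.64144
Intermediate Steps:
m(b, u) = u + b*u
m(220, -140)/(-48235) = -140*(1 + 220)/(-48235) = -140*221*(-1/48235) = -30940*(-1/48235) = 6188/9647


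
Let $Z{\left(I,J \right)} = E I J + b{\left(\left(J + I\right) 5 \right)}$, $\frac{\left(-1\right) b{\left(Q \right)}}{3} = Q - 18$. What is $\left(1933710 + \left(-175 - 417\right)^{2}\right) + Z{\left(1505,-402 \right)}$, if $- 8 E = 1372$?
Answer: $106026898$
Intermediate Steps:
$E = - \frac{343}{2}$ ($E = \left(- \frac{1}{8}\right) 1372 = - \frac{343}{2} \approx -171.5$)
$b{\left(Q \right)} = 54 - 3 Q$ ($b{\left(Q \right)} = - 3 \left(Q - 18\right) = - 3 \left(-18 + Q\right) = 54 - 3 Q$)
$Z{\left(I,J \right)} = 54 - 15 I - 15 J - \frac{343 I J}{2}$ ($Z{\left(I,J \right)} = - \frac{343 I}{2} J - \left(-54 + 3 \left(J + I\right) 5\right) = - \frac{343 I J}{2} - \left(-54 + 3 \left(I + J\right) 5\right) = - \frac{343 I J}{2} - \left(-54 + 3 \left(5 I + 5 J\right)\right) = - \frac{343 I J}{2} - \left(-54 + 15 I + 15 J\right) = 54 - 15 I - 15 J - \frac{343 I J}{2}$)
$\left(1933710 + \left(-175 - 417\right)^{2}\right) + Z{\left(1505,-402 \right)} = \left(1933710 + \left(-175 - 417\right)^{2}\right) - \left(16491 - 103759215\right) = \left(1933710 + \left(-592\right)^{2}\right) + \left(54 - 22575 + 6030 + 103759215\right) = \left(1933710 + 350464\right) + 103742724 = 2284174 + 103742724 = 106026898$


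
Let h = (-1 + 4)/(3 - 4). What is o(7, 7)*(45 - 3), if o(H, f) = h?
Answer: -126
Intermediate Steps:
h = -3 (h = 3/(-1) = 3*(-1) = -3)
o(H, f) = -3
o(7, 7)*(45 - 3) = -3*(45 - 3) = -3*42 = -126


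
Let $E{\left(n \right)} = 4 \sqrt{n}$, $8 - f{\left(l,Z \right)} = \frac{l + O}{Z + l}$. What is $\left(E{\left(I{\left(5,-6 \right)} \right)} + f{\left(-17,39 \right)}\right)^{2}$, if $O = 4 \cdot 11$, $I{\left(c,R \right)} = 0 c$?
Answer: $\frac{22201}{484} \approx 45.87$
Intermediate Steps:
$I{\left(c,R \right)} = 0$
$O = 44$
$f{\left(l,Z \right)} = 8 - \frac{44 + l}{Z + l}$ ($f{\left(l,Z \right)} = 8 - \frac{l + 44}{Z + l} = 8 - \frac{44 + l}{Z + l}$)
$\left(E{\left(I{\left(5,-6 \right)} \right)} + f{\left(-17,39 \right)}\right)^{2} = \left(4 \sqrt{0} + \frac{-44 + 7 \left(-17\right) + 8 \cdot 39}{39 - 17}\right)^{2} = \left(4 \cdot 0 + \frac{-44 - 119 + 312}{22}\right)^{2} = \left(0 + \frac{1}{22} \cdot 149\right)^{2} = \left(0 + \frac{149}{22}\right)^{2} = \left(\frac{149}{22}\right)^{2} = \frac{22201}{484}$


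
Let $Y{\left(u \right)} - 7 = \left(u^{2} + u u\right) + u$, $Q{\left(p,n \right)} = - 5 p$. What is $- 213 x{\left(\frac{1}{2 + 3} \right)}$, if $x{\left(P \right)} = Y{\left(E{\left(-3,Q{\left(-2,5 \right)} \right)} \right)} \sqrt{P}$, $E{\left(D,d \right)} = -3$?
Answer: $- \frac{4686 \sqrt{5}}{5} \approx -2095.6$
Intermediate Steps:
$Y{\left(u \right)} = 7 + u + 2 u^{2}$ ($Y{\left(u \right)} = 7 + \left(\left(u^{2} + u u\right) + u\right) = 7 + \left(\left(u^{2} + u^{2}\right) + u\right) = 7 + \left(2 u^{2} + u\right) = 7 + \left(u + 2 u^{2}\right) = 7 + u + 2 u^{2}$)
$x{\left(P \right)} = 22 \sqrt{P}$ ($x{\left(P \right)} = \left(7 - 3 + 2 \left(-3\right)^{2}\right) \sqrt{P} = \left(7 - 3 + 2 \cdot 9\right) \sqrt{P} = \left(7 - 3 + 18\right) \sqrt{P} = 22 \sqrt{P}$)
$- 213 x{\left(\frac{1}{2 + 3} \right)} = - 213 \cdot 22 \sqrt{\frac{1}{2 + 3}} = - 213 \cdot 22 \sqrt{\frac{1}{5}} = - 213 \frac{22}{\sqrt{5}} = - 213 \cdot 22 \frac{\sqrt{5}}{5} = - 213 \frac{22 \sqrt{5}}{5} = - \frac{4686 \sqrt{5}}{5}$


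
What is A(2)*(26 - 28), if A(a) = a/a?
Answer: -2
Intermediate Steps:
A(a) = 1
A(2)*(26 - 28) = 1*(26 - 28) = 1*(-2) = -2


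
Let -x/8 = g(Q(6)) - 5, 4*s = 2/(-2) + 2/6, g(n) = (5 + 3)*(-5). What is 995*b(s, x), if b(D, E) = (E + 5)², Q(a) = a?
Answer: 132558875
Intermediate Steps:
g(n) = -40 (g(n) = 8*(-5) = -40)
s = -⅙ (s = (2/(-2) + 2/6)/4 = (2*(-½) + 2*(⅙))/4 = (-1 + ⅓)/4 = (¼)*(-⅔) = -⅙ ≈ -0.16667)
x = 360 (x = -8*(-40 - 5) = -8*(-45) = 360)
b(D, E) = (5 + E)²
995*b(s, x) = 995*(5 + 360)² = 995*365² = 995*133225 = 132558875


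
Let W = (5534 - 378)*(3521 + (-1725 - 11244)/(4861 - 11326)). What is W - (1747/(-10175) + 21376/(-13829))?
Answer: 1101612363122655673/60646042325 ≈ 1.8165e+7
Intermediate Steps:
W = 39144754168/2155 (W = 5156*(3521 - 12969/(-6465)) = 5156*(3521 - 12969*(-1/6465)) = 5156*(3521 + 4323/2155) = 5156*(7592078/2155) = 39144754168/2155 ≈ 1.8165e+7)
W - (1747/(-10175) + 21376/(-13829)) = 39144754168/2155 - (1747/(-10175) + 21376/(-13829)) = 39144754168/2155 - (1747*(-1/10175) + 21376*(-1/13829)) = 39144754168/2155 - (-1747/10175 - 21376/13829) = 39144754168/2155 - 1*(-241660063/140710075) = 39144754168/2155 + 241660063/140710075 = 1101612363122655673/60646042325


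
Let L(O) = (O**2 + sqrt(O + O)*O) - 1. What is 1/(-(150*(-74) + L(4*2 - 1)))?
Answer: 5526/61073009 + 7*sqrt(14)/122146018 ≈ 9.0696e-5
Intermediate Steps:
L(O) = -1 + O**2 + sqrt(2)*O**(3/2) (L(O) = (O**2 + sqrt(2*O)*O) - 1 = (O**2 + (sqrt(2)*sqrt(O))*O) - 1 = (O**2 + sqrt(2)*O**(3/2)) - 1 = -1 + O**2 + sqrt(2)*O**(3/2))
1/(-(150*(-74) + L(4*2 - 1))) = 1/(-(150*(-74) + (-1 + (4*2 - 1)**2 + sqrt(2)*(4*2 - 1)**(3/2)))) = 1/(-(-11100 + (-1 + (8 - 1)**2 + sqrt(2)*(8 - 1)**(3/2)))) = 1/(-(-11100 + (-1 + 7**2 + sqrt(2)*7**(3/2)))) = 1/(-(-11100 + (-1 + 49 + sqrt(2)*(7*sqrt(7))))) = 1/(-(-11100 + (-1 + 49 + 7*sqrt(14)))) = 1/(-(-11100 + (48 + 7*sqrt(14)))) = 1/(-(-11052 + 7*sqrt(14))) = 1/(11052 - 7*sqrt(14))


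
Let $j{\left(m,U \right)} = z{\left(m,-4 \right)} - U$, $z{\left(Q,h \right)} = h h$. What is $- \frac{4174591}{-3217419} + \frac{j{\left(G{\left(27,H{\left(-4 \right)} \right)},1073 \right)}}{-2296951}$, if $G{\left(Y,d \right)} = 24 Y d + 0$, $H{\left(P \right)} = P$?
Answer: $\frac{9592231783924}{7390253789469} \approx 1.298$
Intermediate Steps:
$z{\left(Q,h \right)} = h^{2}$
$G{\left(Y,d \right)} = 24 Y d$ ($G{\left(Y,d \right)} = 24 Y d + 0 = 24 Y d$)
$j{\left(m,U \right)} = 16 - U$ ($j{\left(m,U \right)} = \left(-4\right)^{2} - U = 16 - U$)
$- \frac{4174591}{-3217419} + \frac{j{\left(G{\left(27,H{\left(-4 \right)} \right)},1073 \right)}}{-2296951} = - \frac{4174591}{-3217419} + \frac{16 - 1073}{-2296951} = \left(-4174591\right) \left(- \frac{1}{3217419}\right) + \left(16 - 1073\right) \left(- \frac{1}{2296951}\right) = \frac{4174591}{3217419} - - \frac{1057}{2296951} = \frac{4174591}{3217419} + \frac{1057}{2296951} = \frac{9592231783924}{7390253789469}$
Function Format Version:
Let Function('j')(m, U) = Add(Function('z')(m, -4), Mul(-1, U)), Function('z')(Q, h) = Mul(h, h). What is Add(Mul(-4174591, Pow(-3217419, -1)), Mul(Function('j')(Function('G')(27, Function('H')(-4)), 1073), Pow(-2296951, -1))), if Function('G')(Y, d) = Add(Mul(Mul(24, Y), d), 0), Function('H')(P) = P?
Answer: Rational(9592231783924, 7390253789469) ≈ 1.2980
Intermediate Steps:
Function('z')(Q, h) = Pow(h, 2)
Function('G')(Y, d) = Mul(24, Y, d) (Function('G')(Y, d) = Add(Mul(24, Y, d), 0) = Mul(24, Y, d))
Function('j')(m, U) = Add(16, Mul(-1, U)) (Function('j')(m, U) = Add(Pow(-4, 2), Mul(-1, U)) = Add(16, Mul(-1, U)))
Add(Mul(-4174591, Pow(-3217419, -1)), Mul(Function('j')(Function('G')(27, Function('H')(-4)), 1073), Pow(-2296951, -1))) = Add(Mul(-4174591, Pow(-3217419, -1)), Mul(Add(16, Mul(-1, 1073)), Pow(-2296951, -1))) = Add(Mul(-4174591, Rational(-1, 3217419)), Mul(Add(16, -1073), Rational(-1, 2296951))) = Add(Rational(4174591, 3217419), Mul(-1057, Rational(-1, 2296951))) = Add(Rational(4174591, 3217419), Rational(1057, 2296951)) = Rational(9592231783924, 7390253789469)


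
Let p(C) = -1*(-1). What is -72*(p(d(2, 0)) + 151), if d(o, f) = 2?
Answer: -10944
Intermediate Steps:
p(C) = 1
-72*(p(d(2, 0)) + 151) = -72*(1 + 151) = -72*152 = -10944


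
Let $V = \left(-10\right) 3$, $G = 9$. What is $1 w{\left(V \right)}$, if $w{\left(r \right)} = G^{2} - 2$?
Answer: $79$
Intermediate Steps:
$V = -30$
$w{\left(r \right)} = 79$ ($w{\left(r \right)} = 9^{2} - 2 = 81 - 2 = 79$)
$1 w{\left(V \right)} = 1 \cdot 79 = 79$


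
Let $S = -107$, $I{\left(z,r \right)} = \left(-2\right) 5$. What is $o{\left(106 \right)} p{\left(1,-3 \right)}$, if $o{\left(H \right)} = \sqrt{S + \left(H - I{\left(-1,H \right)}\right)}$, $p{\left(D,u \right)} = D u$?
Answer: $-9$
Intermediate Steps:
$I{\left(z,r \right)} = -10$
$o{\left(H \right)} = \sqrt{-97 + H}$ ($o{\left(H \right)} = \sqrt{-107 + \left(H - -10\right)} = \sqrt{-107 + \left(H + 10\right)} = \sqrt{-107 + \left(10 + H\right)} = \sqrt{-97 + H}$)
$o{\left(106 \right)} p{\left(1,-3 \right)} = \sqrt{-97 + 106} \cdot 1 \left(-3\right) = \sqrt{9} \left(-3\right) = 3 \left(-3\right) = -9$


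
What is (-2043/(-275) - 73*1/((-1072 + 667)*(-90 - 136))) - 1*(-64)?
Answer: 359580743/5034150 ≈ 71.428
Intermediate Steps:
(-2043/(-275) - 73*1/((-1072 + 667)*(-90 - 136))) - 1*(-64) = (-2043*(-1/275) - 73/((-405*(-226)))) + 64 = (2043/275 - 73/91530) + 64 = 37395143/5034150 + 64 = 359580743/5034150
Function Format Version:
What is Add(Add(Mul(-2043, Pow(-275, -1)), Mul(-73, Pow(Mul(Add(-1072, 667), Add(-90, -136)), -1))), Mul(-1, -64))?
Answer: Rational(359580743, 5034150) ≈ 71.428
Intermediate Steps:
Add(Add(Mul(-2043, Pow(-275, -1)), Mul(-73, Pow(Mul(Add(-1072, 667), Add(-90, -136)), -1))), Mul(-1, -64)) = Add(Add(Mul(-2043, Rational(-1, 275)), Mul(-73, Pow(Mul(-405, -226), -1))), 64) = Add(Add(Rational(2043, 275), Mul(-73, Pow(91530, -1))), 64) = Add(Add(Rational(2043, 275), Mul(-73, Rational(1, 91530))), 64) = Add(Add(Rational(2043, 275), Rational(-73, 91530)), 64) = Add(Rational(37395143, 5034150), 64) = Rational(359580743, 5034150)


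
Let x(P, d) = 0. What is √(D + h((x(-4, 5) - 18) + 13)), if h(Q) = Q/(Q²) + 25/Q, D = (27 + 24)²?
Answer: √64895/5 ≈ 50.949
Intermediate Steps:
D = 2601 (D = 51² = 2601)
h(Q) = 26/Q (h(Q) = Q/Q² + 25/Q = 1/Q + 25/Q = 26/Q)
√(D + h((x(-4, 5) - 18) + 13)) = √(2601 + 26/((0 - 18) + 13)) = √(2601 + 26/(-18 + 13)) = √(2601 + 26/(-5)) = √(2601 + 26*(-⅕)) = √(2601 - 26/5) = √(12979/5) = √64895/5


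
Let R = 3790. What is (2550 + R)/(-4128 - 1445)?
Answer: -6340/5573 ≈ -1.1376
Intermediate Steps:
(2550 + R)/(-4128 - 1445) = (2550 + 3790)/(-4128 - 1445) = 6340/(-5573) = 6340*(-1/5573) = -6340/5573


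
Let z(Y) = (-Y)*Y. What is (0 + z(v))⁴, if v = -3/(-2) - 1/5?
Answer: 815730721/100000000 ≈ 8.1573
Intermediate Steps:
v = 13/10 (v = -3*(-½) - 1*⅕ = 3/2 - ⅕ = 13/10 ≈ 1.3000)
z(Y) = -Y²
(0 + z(v))⁴ = (0 - (13/10)²)⁴ = (0 - 1*169/100)⁴ = (0 - 169/100)⁴ = (-169/100)⁴ = 815730721/100000000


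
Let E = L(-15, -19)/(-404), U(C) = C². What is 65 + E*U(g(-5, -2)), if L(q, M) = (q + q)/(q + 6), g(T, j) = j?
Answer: 19685/303 ≈ 64.967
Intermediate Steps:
L(q, M) = 2*q/(6 + q) (L(q, M) = (2*q)/(6 + q) = 2*q/(6 + q))
E = -5/606 (E = (2*(-15)/(6 - 15))/(-404) = (2*(-15)/(-9))*(-1/404) = (2*(-15)*(-⅑))*(-1/404) = (10/3)*(-1/404) = -5/606 ≈ -0.0082508)
65 + E*U(g(-5, -2)) = 65 - 5/606*(-2)² = 65 - 5/606*4 = 65 - 10/303 = 19685/303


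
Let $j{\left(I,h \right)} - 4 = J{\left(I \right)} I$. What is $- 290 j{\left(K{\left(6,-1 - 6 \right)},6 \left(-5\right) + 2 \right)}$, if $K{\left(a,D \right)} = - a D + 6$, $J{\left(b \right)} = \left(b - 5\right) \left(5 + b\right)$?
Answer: $-31724840$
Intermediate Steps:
$J{\left(b \right)} = \left(-5 + b\right) \left(5 + b\right)$
$K{\left(a,D \right)} = 6 - D a$ ($K{\left(a,D \right)} = - D a + 6 = 6 - D a$)
$j{\left(I,h \right)} = 4 + I \left(-25 + I^{2}\right)$ ($j{\left(I,h \right)} = 4 + \left(-25 + I^{2}\right) I = 4 + I \left(-25 + I^{2}\right)$)
$- 290 j{\left(K{\left(6,-1 - 6 \right)},6 \left(-5\right) + 2 \right)} = - 290 \left(4 + \left(6 - \left(-1 - 6\right) 6\right) \left(-25 + \left(6 - \left(-1 - 6\right) 6\right)^{2}\right)\right) = - 290 \left(4 + \left(6 - \left(-7\right) 6\right) \left(-25 + \left(6 - \left(-7\right) 6\right)^{2}\right)\right) = - 290 \left(4 + \left(6 + 42\right) \left(-25 + \left(6 + 42\right)^{2}\right)\right) = - 290 \left(4 + 48 \left(-25 + 48^{2}\right)\right) = - 290 \left(4 + 48 \left(-25 + 2304\right)\right) = - 290 \left(4 + 48 \cdot 2279\right) = - 290 \left(4 + 109392\right) = \left(-290\right) 109396 = -31724840$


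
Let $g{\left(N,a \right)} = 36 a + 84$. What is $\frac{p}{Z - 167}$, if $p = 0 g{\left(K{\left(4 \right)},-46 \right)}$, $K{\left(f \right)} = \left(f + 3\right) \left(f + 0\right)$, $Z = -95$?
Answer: $0$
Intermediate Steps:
$K{\left(f \right)} = f \left(3 + f\right)$ ($K{\left(f \right)} = \left(3 + f\right) f = f \left(3 + f\right)$)
$g{\left(N,a \right)} = 84 + 36 a$
$p = 0$ ($p = 0 \left(84 + 36 \left(-46\right)\right) = 0 \left(84 - 1656\right) = 0 \left(-1572\right) = 0$)
$\frac{p}{Z - 167} = \frac{1}{-95 - 167} \cdot 0 = \frac{1}{-262} \cdot 0 = \left(- \frac{1}{262}\right) 0 = 0$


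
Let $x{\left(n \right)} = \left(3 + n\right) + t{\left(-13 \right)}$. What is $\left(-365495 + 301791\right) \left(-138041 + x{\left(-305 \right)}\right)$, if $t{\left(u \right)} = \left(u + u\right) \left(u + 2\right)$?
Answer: $8794783128$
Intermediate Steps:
$t{\left(u \right)} = 2 u \left(2 + u\right)$
$x{\left(n \right)} = 289 + n$ ($x{\left(n \right)} = \left(3 + n\right) + 2 \left(-13\right) \left(2 - 13\right) = \left(3 + n\right) + 2 \left(-13\right) \left(-11\right) = \left(3 + n\right) + 286 = 289 + n$)
$\left(-365495 + 301791\right) \left(-138041 + x{\left(-305 \right)}\right) = \left(-365495 + 301791\right) \left(-138041 + \left(289 - 305\right)\right) = - 63704 \left(-138041 - 16\right) = \left(-63704\right) \left(-138057\right) = 8794783128$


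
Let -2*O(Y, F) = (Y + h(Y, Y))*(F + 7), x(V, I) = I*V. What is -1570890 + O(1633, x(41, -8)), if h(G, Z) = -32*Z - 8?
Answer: -19394331/2 ≈ -9.6972e+6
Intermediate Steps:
h(G, Z) = -8 - 32*Z
O(Y, F) = -(-8 - 31*Y)*(7 + F)/2 (O(Y, F) = -(Y + (-8 - 32*Y))*(F + 7)/2 = -(-8 - 31*Y)*(7 + F)/2)
-1570890 + O(1633, x(41, -8)) = -1570890 + (28 + 4*(-8*41) + (217/2)*1633 + (31/2)*(-8*41)*1633) = -1570890 + (28 + 4*(-328) + 354361/2 + (31/2)*(-328)*1633) = -1570890 + (28 - 1312 + 354361/2 - 8302172) = -1570890 - 16252551/2 = -19394331/2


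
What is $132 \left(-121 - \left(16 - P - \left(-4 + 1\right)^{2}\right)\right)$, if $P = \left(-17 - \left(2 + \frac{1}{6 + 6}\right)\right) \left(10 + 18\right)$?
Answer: $-87428$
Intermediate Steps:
$P = - \frac{1603}{3}$ ($P = \left(-17 - \frac{25}{12}\right) 28 = \left(- \frac{229}{12}\right) 28 = - \frac{1603}{3} \approx -534.33$)
$132 \left(-121 - \left(16 - P - \left(-4 + 1\right)^{2}\right)\right) = 132 \left(-121 - \left(\frac{1651}{3} - \left(-4 + 1\right)^{2}\right)\right) = 132 \left(-121 - \left(\frac{1651}{3} - 9\right)\right) = 132 \left(-121 + \left(\left(- \frac{1603}{3} + 9\right) - 16\right)\right) = 132 \left(-121 - \frac{1624}{3}\right) = 132 \left(- \frac{1987}{3}\right) = -87428$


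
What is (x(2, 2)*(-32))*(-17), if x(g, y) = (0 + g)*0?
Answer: 0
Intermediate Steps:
x(g, y) = 0 (x(g, y) = g*0 = 0)
(x(2, 2)*(-32))*(-17) = (0*(-32))*(-17) = 0*(-17) = 0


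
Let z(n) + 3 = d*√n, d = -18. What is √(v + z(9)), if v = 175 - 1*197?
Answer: I*√79 ≈ 8.8882*I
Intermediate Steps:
v = -22 (v = 175 - 197 = -22)
z(n) = -3 - 18*√n
√(v + z(9)) = √(-22 + (-3 - 18*√9)) = √(-22 + (-3 - 18*3)) = √(-22 + (-3 - 54)) = √(-22 - 57) = √(-79) = I*√79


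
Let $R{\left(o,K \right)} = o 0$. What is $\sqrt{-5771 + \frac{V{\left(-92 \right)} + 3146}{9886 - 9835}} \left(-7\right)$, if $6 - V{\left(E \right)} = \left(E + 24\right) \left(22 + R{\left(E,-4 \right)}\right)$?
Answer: $- \frac{7 i \sqrt{14773323}}{51} \approx - 527.55 i$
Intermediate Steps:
$R{\left(o,K \right)} = 0$
$V{\left(E \right)} = -522 - 22 E$ ($V{\left(E \right)} = 6 - \left(E + 24\right) \left(22 + 0\right) = 6 - \left(24 + E\right) 22 = 6 - \left(528 + 22 E\right) = -522 - 22 E$)
$\sqrt{-5771 + \frac{V{\left(-92 \right)} + 3146}{9886 - 9835}} \left(-7\right) = \sqrt{-5771 + \frac{\left(-522 - -2024\right) + 3146}{9886 - 9835}} \left(-7\right) = \sqrt{-5771 + \frac{\left(-522 + 2024\right) + 3146}{51}} \left(-7\right) = \sqrt{-5771 + \left(1502 + 3146\right) \frac{1}{51}} \left(-7\right) = \sqrt{-5771 + 4648 \cdot \frac{1}{51}} \left(-7\right) = \sqrt{-5771 + \frac{4648}{51}} \left(-7\right) = \sqrt{- \frac{289673}{51}} \left(-7\right) = \frac{i \sqrt{14773323}}{51} \left(-7\right) = - \frac{7 i \sqrt{14773323}}{51}$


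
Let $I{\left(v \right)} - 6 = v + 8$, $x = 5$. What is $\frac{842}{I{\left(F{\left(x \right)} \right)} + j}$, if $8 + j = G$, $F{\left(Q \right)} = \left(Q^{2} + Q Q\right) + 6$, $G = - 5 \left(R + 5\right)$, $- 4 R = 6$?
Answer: $\frac{1684}{89} \approx 18.921$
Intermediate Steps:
$R = - \frac{3}{2}$ ($R = \left(- \frac{1}{4}\right) 6 = - \frac{3}{2} \approx -1.5$)
$G = - \frac{35}{2}$ ($G = - 5 \left(- \frac{3}{2} + 5\right) = \left(-5\right) \frac{7}{2} = - \frac{35}{2} \approx -17.5$)
$F{\left(Q \right)} = 6 + 2 Q^{2}$ ($F{\left(Q \right)} = \left(Q^{2} + Q^{2}\right) + 6 = 2 Q^{2} + 6 = 6 + 2 Q^{2}$)
$j = - \frac{51}{2}$ ($j = -8 - \frac{35}{2} = - \frac{51}{2} \approx -25.5$)
$I{\left(v \right)} = 14 + v$ ($I{\left(v \right)} = 6 + \left(v + 8\right) = 6 + \left(8 + v\right) = 14 + v$)
$\frac{842}{I{\left(F{\left(x \right)} \right)} + j} = \frac{842}{\left(14 + \left(6 + 2 \cdot 5^{2}\right)\right) - \frac{51}{2}} = \frac{842}{\left(14 + \left(6 + 2 \cdot 25\right)\right) - \frac{51}{2}} = \frac{842}{\left(14 + \left(6 + 50\right)\right) - \frac{51}{2}} = \frac{842}{\left(14 + 56\right) - \frac{51}{2}} = \frac{842}{70 - \frac{51}{2}} = \frac{842}{\frac{89}{2}} = 842 \cdot \frac{2}{89} = \frac{1684}{89}$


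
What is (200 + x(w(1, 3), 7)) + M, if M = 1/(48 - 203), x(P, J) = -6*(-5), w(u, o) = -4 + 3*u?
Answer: 35649/155 ≈ 229.99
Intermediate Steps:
x(P, J) = 30
M = -1/155 (M = 1/(-155) = -1/155 ≈ -0.0064516)
(200 + x(w(1, 3), 7)) + M = (200 + 30) - 1/155 = 230 - 1/155 = 35649/155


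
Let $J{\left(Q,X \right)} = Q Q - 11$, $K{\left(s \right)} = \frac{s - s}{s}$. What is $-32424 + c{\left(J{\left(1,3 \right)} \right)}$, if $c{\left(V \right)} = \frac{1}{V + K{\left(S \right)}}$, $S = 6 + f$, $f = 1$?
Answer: $- \frac{324241}{10} \approx -32424.0$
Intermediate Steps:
$S = 7$ ($S = 6 + 1 = 7$)
$K{\left(s \right)} = 0$ ($K{\left(s \right)} = \frac{0}{s} = 0$)
$J{\left(Q,X \right)} = -11 + Q^{2}$ ($J{\left(Q,X \right)} = Q^{2} - 11 = -11 + Q^{2}$)
$c{\left(V \right)} = \frac{1}{V}$ ($c{\left(V \right)} = \frac{1}{V + 0} = \frac{1}{V}$)
$-32424 + c{\left(J{\left(1,3 \right)} \right)} = -32424 + \frac{1}{-11 + 1^{2}} = -32424 + \frac{1}{-11 + 1} = -32424 + \frac{1}{-10} = -32424 - \frac{1}{10} = - \frac{324241}{10}$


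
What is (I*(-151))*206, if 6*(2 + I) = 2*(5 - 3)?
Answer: 124424/3 ≈ 41475.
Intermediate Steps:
I = -4/3 (I = -2 + (2*(5 - 3))/6 = -2 + (2*2)/6 = -2 + (⅙)*4 = -2 + ⅔ = -4/3 ≈ -1.3333)
(I*(-151))*206 = -4/3*(-151)*206 = (604/3)*206 = 124424/3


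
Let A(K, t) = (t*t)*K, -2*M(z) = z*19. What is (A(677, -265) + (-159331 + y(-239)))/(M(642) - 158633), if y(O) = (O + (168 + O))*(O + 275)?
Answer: -23685917/82366 ≈ -287.57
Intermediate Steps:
M(z) = -19*z/2 (M(z) = -z*19/2 = -19*z/2)
A(K, t) = K*t² (A(K, t) = t²*K = K*t²)
y(O) = (168 + 2*O)*(275 + O)
(A(677, -265) + (-159331 + y(-239)))/(M(642) - 158633) = (677*(-265)² + (-159331 + (46200 + 2*(-239)² + 718*(-239))))/(-19/2*642 - 158633) = (677*70225 + (-159331 + (46200 + 2*57121 - 171602)))/(-6099 - 158633) = (47542325 + (-159331 + (46200 + 114242 - 171602)))/(-164732) = (47542325 + (-159331 - 11160))*(-1/164732) = (47542325 - 170491)*(-1/164732) = 47371834*(-1/164732) = -23685917/82366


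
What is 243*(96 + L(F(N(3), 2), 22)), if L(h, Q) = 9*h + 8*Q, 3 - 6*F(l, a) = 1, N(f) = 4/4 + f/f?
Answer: 66825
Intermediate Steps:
N(f) = 2 (N(f) = 4*(¼) + 1 = 1 + 1 = 2)
F(l, a) = ⅓ (F(l, a) = ½ - ⅙*1 = ½ - ⅙ = ⅓)
L(h, Q) = 8*Q + 9*h
243*(96 + L(F(N(3), 2), 22)) = 243*(96 + (8*22 + 9*(⅓))) = 243*(96 + (176 + 3)) = 243*(96 + 179) = 243*275 = 66825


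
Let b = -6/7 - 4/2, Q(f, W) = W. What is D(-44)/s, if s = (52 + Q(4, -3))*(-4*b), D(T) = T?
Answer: -11/140 ≈ -0.078571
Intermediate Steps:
b = -20/7 (b = -6*1/7 - 4*1/2 = -6/7 - 2 = -20/7 ≈ -2.8571)
s = 560 (s = (52 - 3)*(-4*(-20/7)) = 49*(80/7) = 560)
D(-44)/s = -44/560 = -44*1/560 = -11/140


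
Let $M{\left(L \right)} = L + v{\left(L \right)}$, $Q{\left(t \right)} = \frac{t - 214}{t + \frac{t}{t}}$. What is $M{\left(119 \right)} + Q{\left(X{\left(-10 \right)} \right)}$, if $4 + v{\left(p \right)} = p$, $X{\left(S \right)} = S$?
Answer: $\frac{2330}{9} \approx 258.89$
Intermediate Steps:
$v{\left(p \right)} = -4 + p$
$Q{\left(t \right)} = \frac{-214 + t}{1 + t}$ ($Q{\left(t \right)} = \frac{-214 + t}{t + 1} = \frac{-214 + t}{1 + t}$)
$M{\left(L \right)} = -4 + 2 L$ ($M{\left(L \right)} = L + \left(-4 + L\right) = -4 + 2 L$)
$M{\left(119 \right)} + Q{\left(X{\left(-10 \right)} \right)} = \left(-4 + 2 \cdot 119\right) + \frac{-214 - 10}{1 - 10} = \left(-4 + 238\right) + \frac{1}{-9} \left(-224\right) = 234 - - \frac{224}{9} = 234 + \frac{224}{9} = \frac{2330}{9}$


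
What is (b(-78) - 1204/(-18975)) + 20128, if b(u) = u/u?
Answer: 381948979/18975 ≈ 20129.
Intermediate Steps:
b(u) = 1
(b(-78) - 1204/(-18975)) + 20128 = (1 - 1204/(-18975)) + 20128 = (1 - 1204*(-1/18975)) + 20128 = (1 + 1204/18975) + 20128 = 20179/18975 + 20128 = 381948979/18975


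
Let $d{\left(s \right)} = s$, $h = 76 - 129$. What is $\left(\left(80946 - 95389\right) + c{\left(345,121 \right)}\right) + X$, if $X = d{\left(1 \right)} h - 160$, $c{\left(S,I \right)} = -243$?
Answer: $-14899$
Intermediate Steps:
$h = -53$
$X = -213$ ($X = 1 \left(-53\right) - 160 = -53 - 160 = -213$)
$\left(\left(80946 - 95389\right) + c{\left(345,121 \right)}\right) + X = \left(\left(80946 - 95389\right) - 243\right) - 213 = \left(-14443 - 243\right) - 213 = -14686 - 213 = -14899$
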